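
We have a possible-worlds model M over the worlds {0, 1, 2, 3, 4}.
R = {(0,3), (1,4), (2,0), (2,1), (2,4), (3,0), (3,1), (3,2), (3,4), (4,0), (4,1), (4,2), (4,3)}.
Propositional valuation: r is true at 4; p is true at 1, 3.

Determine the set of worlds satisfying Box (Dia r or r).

0, 1

Let φ = Box (Dia r or r). Evaluate φ at each world:
  0 (successors {3}): φ is true.
  1 (successors {4}): φ is true.
  2 (successors {0, 1, 4}): φ is false.
  3 (successors {0, 1, 2, 4}): φ is false.
  4 (successors {0, 1, 2, 3}): φ is false.
For instance, at 0:
  At 0: Box (Dia r or r) requires Dia r or r at every successor {3}.
      At 3: Dia r is true, r is false, so Dia r or r is true.
  So Box (Dia r or r) is true at 0.
Satisfying worlds: {0, 1}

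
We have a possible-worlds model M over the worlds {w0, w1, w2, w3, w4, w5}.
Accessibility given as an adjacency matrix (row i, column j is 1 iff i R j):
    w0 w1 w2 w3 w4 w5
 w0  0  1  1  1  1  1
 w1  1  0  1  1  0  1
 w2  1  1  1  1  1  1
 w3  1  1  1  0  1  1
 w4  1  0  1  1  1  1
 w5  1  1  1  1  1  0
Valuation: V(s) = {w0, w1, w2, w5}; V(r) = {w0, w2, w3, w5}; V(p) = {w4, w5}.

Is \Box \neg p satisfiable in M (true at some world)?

No

Let φ = \Box \neg p. Evaluate φ at each world:
  w0 (successors {w1, w2, w3, w4, w5}): φ is false.
  w1 (successors {w0, w2, w3, w5}): φ is false.
  w2 (successors {w0, w1, w2, w3, w4, w5}): φ is false.
  w3 (successors {w0, w1, w2, w4, w5}): φ is false.
  w4 (successors {w0, w2, w3, w4, w5}): φ is false.
  w5 (successors {w0, w1, w2, w3, w4}): φ is false.
For instance, at w5:
  At w5: \Box \neg p requires \neg p at every successor {w0, w1, w2, w3, w4}.
    \neg p fails at w4, so \Box \neg p is false at w5.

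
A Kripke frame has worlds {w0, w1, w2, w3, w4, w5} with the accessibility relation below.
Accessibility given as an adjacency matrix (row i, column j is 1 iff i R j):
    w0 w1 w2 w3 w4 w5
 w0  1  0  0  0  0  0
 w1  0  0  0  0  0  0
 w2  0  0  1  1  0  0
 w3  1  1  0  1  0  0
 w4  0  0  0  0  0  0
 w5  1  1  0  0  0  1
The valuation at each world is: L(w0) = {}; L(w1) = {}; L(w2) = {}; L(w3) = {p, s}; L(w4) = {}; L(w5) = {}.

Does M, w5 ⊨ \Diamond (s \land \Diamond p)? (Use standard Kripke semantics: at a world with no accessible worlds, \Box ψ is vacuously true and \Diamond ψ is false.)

At w5: \Diamond (s \land \Diamond p) requires s \land \Diamond p at some successor in {w0, w1, w5}.
  At w0: s \land \Diamond p is false.
  At w1: s \land \Diamond p is false.
  At w5: s \land \Diamond p is false.
So \Diamond (s \land \Diamond p) is false at w5.

No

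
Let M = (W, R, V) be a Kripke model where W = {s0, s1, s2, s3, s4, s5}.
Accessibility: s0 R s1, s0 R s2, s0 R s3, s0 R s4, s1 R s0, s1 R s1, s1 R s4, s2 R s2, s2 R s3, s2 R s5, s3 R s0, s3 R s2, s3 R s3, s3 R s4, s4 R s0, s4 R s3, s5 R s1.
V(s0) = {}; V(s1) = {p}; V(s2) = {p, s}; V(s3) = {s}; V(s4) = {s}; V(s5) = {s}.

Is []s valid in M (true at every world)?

Let φ = []s. Evaluate φ at each world:
  s0 (successors {s1, s2, s3, s4}): φ is false.
  s1 (successors {s0, s1, s4}): φ is false.
  s2 (successors {s2, s3, s5}): φ is true.
  s3 (successors {s0, s2, s3, s4}): φ is false.
  s4 (successors {s0, s3}): φ is false.
  s5 (successors {s1}): φ is false.
Detail at s0 (counterexample):
  At s0: []s requires s at every successor {s1, s2, s3, s4}.
    s fails at s1, so []s is false at s0.

No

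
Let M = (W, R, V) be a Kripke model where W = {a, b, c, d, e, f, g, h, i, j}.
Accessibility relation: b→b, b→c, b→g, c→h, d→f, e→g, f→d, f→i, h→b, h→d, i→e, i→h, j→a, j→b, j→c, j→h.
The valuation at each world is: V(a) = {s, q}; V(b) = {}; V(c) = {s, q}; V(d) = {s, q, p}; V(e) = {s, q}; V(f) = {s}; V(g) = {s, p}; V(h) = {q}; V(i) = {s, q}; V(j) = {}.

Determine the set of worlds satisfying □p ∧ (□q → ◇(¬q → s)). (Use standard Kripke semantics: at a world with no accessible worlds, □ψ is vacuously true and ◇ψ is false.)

Recall that □ψ holds at a world iff ψ holds at every accessible world, and ◇ψ holds iff ψ holds at some accessible world.
Let φ = □p ∧ (□q → ◇(¬q → s)). Evaluate φ at each world:
  a (successors ∅): φ is false.
  b (successors {b, c, g}): φ is false.
  c (successors {h}): φ is false.
  d (successors {f}): φ is false.
  e (successors {g}): φ is true.
  f (successors {d, i}): φ is false.
  g (successors ∅): φ is false.
  h (successors {b, d}): φ is false.
  i (successors {e, h}): φ is false.
  j (successors {a, b, c, h}): φ is false.
For instance, at e:
  At e: □p is true, □q → ◇(¬q → s) is true, so □p ∧ (□q → ◇(¬q → s)) is true.
    At e: □p requires p at every successor {g}.
      At g: p is true.
    So □p is true at e.
    At e: □q is false, ◇(¬q → s) is true, so □q → ◇(¬q → s) is true.
      At e: □q requires q at every successor {g}.
        q fails at g, so □q is false at e.
      At e: ◇(¬q → s) requires ¬q → s at some successor in {g}.
        ¬q → s holds at g, so ◇(¬q → s) is true at e.
Satisfying worlds: {e}

e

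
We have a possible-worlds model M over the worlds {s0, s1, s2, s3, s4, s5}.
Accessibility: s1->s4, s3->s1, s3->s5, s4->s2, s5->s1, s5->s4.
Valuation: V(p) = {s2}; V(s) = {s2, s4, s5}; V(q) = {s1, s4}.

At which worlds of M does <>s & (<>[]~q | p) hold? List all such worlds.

s1, s4, s5

Recall that []ψ holds at a world iff ψ holds at every accessible world, and <>ψ holds iff ψ holds at some accessible world.
Let φ = <>s & (<>[]~q | p). Evaluate φ at each world:
  s0 (successors ∅): φ is false.
  s1 (successors {s4}): φ is true.
  s2 (successors ∅): φ is false.
  s3 (successors {s1, s5}): φ is false.
  s4 (successors {s2}): φ is true.
  s5 (successors {s1, s4}): φ is true.
For instance, at s3:
  At s3: <>s is true, <>[]~q | p is false, so <>s & (<>[]~q | p) is false.
    At s3: <>s requires s at some successor in {s1, s5}.
      s holds at s5, so <>s is true at s3.
    At s3: <>[]~q is false, p is false, so <>[]~q | p is false.
      At s3: <>[]~q requires []~q at some successor in {s1, s5}.
        At s1: []~q is false.
        At s5: []~q is false.
      So <>[]~q is false at s3.
Satisfying worlds: {s1, s4, s5}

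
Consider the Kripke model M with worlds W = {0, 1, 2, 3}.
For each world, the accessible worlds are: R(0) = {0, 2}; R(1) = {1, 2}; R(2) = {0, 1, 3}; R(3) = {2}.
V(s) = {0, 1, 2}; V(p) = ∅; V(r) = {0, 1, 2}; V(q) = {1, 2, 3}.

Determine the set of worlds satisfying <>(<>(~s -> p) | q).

Let φ = <>(<>(~s -> p) | q). Evaluate φ at each world:
  0 (successors {0, 2}): φ is true.
  1 (successors {1, 2}): φ is true.
  2 (successors {0, 1, 3}): φ is true.
  3 (successors {2}): φ is true.
For instance, at 1:
  At 1: <>(<>(~s -> p) | q) requires <>(~s -> p) | q at some successor in {1, 2}.
    <>(~s -> p) | q holds at 1, so <>(<>(~s -> p) | q) is true at 1.
      At 1: <>(~s -> p) is true, q is true, so <>(~s -> p) | q is true.
Satisfying worlds: {0, 1, 2, 3}

0, 1, 2, 3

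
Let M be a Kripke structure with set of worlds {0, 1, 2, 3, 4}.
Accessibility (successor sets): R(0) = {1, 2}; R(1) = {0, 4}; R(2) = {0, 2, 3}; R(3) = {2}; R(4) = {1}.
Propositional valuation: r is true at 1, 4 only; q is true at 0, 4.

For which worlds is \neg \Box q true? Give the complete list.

0, 2, 3, 4

Recall that \Box ψ holds at a world iff ψ holds at every accessible world, and \Diamond ψ holds iff ψ holds at some accessible world.
Let φ = \neg \Box q. Evaluate φ at each world:
  0 (successors {1, 2}): φ is true.
  1 (successors {0, 4}): φ is false.
  2 (successors {0, 2, 3}): φ is true.
  3 (successors {2}): φ is true.
  4 (successors {1}): φ is true.
For instance, at 2:
  At 2: \Box q is false, so \neg \Box q is true.
    At 2: \Box q requires q at every successor {0, 2, 3}.
      q fails at 2, so \Box q is false at 2.
Satisfying worlds: {0, 2, 3, 4}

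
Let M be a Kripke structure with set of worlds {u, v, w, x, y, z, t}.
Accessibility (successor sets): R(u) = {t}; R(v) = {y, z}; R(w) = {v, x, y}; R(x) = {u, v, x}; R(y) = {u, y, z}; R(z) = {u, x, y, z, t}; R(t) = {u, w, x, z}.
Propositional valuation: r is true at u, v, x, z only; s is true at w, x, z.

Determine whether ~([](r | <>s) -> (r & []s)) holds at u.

At u: [](r | <>s) -> (r & []s) is false, so ~([](r | <>s) -> (r & []s)) is true.
  At u: [](r | <>s) is true, r & []s is false, so [](r | <>s) -> (r & []s) is false.
    At u: [](r | <>s) requires r | <>s at every successor {t}.
      At t: r | <>s is true.
    So [](r | <>s) is true at u.
    At u: r is true, []s is false, so r & []s is false.
      At u: []s requires s at every successor {t}.
        s fails at t, so []s is false at u.

Yes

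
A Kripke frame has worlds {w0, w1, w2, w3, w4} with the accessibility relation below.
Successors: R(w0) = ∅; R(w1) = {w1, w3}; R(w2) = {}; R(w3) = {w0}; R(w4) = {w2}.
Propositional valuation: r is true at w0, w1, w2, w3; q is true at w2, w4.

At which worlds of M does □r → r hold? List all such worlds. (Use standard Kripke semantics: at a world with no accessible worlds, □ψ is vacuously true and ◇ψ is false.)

Let φ = □r → r. Evaluate φ at each world:
  w0 (successors ∅): φ is true.
  w1 (successors {w1, w3}): φ is true.
  w2 (successors ∅): φ is true.
  w3 (successors {w0}): φ is true.
  w4 (successors {w2}): φ is false.
For instance, at w4:
  At w4: □r is true, r is false, so □r → r is false.
    At w4: □r requires r at every successor {w2}.
      At w2: r is true.
    So □r is true at w4.
Satisfying worlds: {w0, w1, w2, w3}

w0, w1, w2, w3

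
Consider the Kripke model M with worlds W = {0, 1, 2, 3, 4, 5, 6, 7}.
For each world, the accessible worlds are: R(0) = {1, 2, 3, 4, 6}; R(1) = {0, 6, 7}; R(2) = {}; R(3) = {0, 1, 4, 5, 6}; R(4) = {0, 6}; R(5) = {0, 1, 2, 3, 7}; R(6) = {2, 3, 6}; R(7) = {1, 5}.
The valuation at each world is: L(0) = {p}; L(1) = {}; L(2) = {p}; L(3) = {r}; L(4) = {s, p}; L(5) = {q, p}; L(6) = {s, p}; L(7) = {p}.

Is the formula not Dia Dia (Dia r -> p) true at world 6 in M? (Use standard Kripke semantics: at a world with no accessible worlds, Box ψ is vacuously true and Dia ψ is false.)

No

At 6: Dia Dia (Dia r -> p) is true, so not Dia Dia (Dia r -> p) is false.
  At 6: Dia Dia (Dia r -> p) requires Dia (Dia r -> p) at some successor in {2, 3, 6}.
    Dia (Dia r -> p) holds at 3, so Dia Dia (Dia r -> p) is true at 6.
      At 3: Dia (Dia r -> p) requires Dia r -> p at some successor in {0, 1, 4, 5, 6}.
        Dia r -> p holds at 0, so Dia (Dia r -> p) is true at 3.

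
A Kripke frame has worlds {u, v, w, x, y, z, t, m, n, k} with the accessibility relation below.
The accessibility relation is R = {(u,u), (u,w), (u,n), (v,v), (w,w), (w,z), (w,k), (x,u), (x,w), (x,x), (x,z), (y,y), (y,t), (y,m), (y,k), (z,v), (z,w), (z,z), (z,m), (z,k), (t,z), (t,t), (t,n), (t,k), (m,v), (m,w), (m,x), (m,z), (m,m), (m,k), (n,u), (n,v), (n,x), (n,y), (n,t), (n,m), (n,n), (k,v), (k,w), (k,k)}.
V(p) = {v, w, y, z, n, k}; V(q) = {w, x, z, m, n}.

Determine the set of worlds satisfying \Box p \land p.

Let φ = \Box p \land p. Evaluate φ at each world:
  u (successors {u, w, n}): φ is false.
  v (successors {v}): φ is true.
  w (successors {w, z, k}): φ is true.
  x (successors {u, w, x, z}): φ is false.
  y (successors {y, t, m, k}): φ is false.
  z (successors {v, w, z, m, k}): φ is false.
  t (successors {z, t, n, k}): φ is false.
  m (successors {v, w, x, z, m, k}): φ is false.
  n (successors {u, v, x, y, t, m, n}): φ is false.
  k (successors {v, w, k}): φ is true.
For instance, at k:
  At k: \Box p is true, p is true, so \Box p \land p is true.
    At k: \Box p requires p at every successor {v, w, k}.
      At v: p is true.
      At w: p is true.
      At k: p is true.
    So \Box p is true at k.
Satisfying worlds: {v, w, k}

v, w, k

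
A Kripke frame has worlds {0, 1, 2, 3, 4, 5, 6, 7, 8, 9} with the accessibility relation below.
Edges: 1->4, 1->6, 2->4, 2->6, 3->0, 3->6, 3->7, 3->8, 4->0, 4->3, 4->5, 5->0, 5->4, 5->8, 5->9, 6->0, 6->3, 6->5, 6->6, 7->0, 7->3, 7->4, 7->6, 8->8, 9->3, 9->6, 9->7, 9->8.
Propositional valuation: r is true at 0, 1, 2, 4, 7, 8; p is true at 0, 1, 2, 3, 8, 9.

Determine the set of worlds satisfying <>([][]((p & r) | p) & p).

Let φ = <>([][]((p & r) | p) & p). Evaluate φ at each world:
  0 (successors ∅): φ is false.
  1 (successors {4, 6}): φ is false.
  2 (successors {4, 6}): φ is false.
  3 (successors {0, 6, 7, 8}): φ is true.
  4 (successors {0, 3, 5}): φ is true.
  5 (successors {0, 4, 8, 9}): φ is true.
  6 (successors {0, 3, 5, 6}): φ is true.
  7 (successors {0, 3, 4, 6}): φ is true.
  8 (successors {8}): φ is true.
  9 (successors {3, 6, 7, 8}): φ is true.
For instance, at 5:
  At 5: <>([][]((p & r) | p) & p) requires [][]((p & r) | p) & p at some successor in {0, 4, 8, 9}.
    [][]((p & r) | p) & p holds at 0, so <>([][]((p & r) | p) & p) is true at 5.
      At 0: [][]((p & r) | p) is true, p is true, so [][]((p & r) | p) & p is true.
Satisfying worlds: {3, 4, 5, 6, 7, 8, 9}

3, 4, 5, 6, 7, 8, 9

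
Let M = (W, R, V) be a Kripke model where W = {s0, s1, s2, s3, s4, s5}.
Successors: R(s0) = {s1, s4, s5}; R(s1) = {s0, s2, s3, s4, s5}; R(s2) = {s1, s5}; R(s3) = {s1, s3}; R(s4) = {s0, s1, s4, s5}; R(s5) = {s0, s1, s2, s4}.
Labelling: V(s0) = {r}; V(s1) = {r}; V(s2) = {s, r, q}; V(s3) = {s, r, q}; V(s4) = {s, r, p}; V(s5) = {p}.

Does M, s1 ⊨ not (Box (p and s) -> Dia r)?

At s1: Box (p and s) -> Dia r is true, so not (Box (p and s) -> Dia r) is false.
  At s1: Box (p and s) is false, Dia r is true, so Box (p and s) -> Dia r is true.
    At s1: Box (p and s) requires p and s at every successor {s0, s2, s3, s4, s5}.
      p and s fails at s0, so Box (p and s) is false at s1.
    At s1: Dia r requires r at some successor in {s0, s2, s3, s4, s5}.
      r holds at s0, so Dia r is true at s1.

No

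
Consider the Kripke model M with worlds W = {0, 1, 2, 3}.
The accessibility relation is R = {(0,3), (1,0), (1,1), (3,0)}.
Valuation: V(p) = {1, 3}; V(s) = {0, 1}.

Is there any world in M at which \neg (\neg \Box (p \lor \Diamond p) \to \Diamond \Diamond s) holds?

Let φ = \neg (\neg \Box (p \lor \Diamond p) \to \Diamond \Diamond s). Evaluate φ at each world:
  0 (successors {3}): φ is false.
  1 (successors {0, 1}): φ is false.
  2 (successors ∅): φ is false.
  3 (successors {0}): φ is false.
For instance, at 1:
  At 1: \neg \Box (p \lor \Diamond p) \to \Diamond \Diamond s is true, so \neg (\neg \Box (p \lor \Diamond p) \to \Diamond \Diamond s) is false.
    At 1: \neg \Box (p \lor \Diamond p) is false, \Diamond \Diamond s is true, so \neg \Box (p \lor \Diamond p) \to \Diamond \Diamond s is true.
      At 1: \Box (p \lor \Diamond p) is true, so \neg \Box (p \lor \Diamond p) is false.
      At 1: \Diamond \Diamond s requires \Diamond s at some successor in {0, 1}.
        \Diamond s holds at 1, so \Diamond \Diamond s is true at 1.

No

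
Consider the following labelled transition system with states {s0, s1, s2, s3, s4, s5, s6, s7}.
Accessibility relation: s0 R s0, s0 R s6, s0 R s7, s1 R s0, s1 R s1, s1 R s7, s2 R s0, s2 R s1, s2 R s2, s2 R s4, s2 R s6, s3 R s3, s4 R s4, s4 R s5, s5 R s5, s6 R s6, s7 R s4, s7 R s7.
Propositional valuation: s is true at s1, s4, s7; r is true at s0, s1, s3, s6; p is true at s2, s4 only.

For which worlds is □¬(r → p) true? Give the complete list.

Recall that □ψ holds at a world iff ψ holds at every accessible world, and ◇ψ holds iff ψ holds at some accessible world.
Let φ = □¬(r → p). Evaluate φ at each world:
  s0 (successors {s0, s6, s7}): φ is false.
  s1 (successors {s0, s1, s7}): φ is false.
  s2 (successors {s0, s1, s2, s4, s6}): φ is false.
  s3 (successors {s3}): φ is true.
  s4 (successors {s4, s5}): φ is false.
  s5 (successors {s5}): φ is false.
  s6 (successors {s6}): φ is true.
  s7 (successors {s4, s7}): φ is false.
For instance, at s6:
  At s6: □¬(r → p) requires ¬(r → p) at every successor {s6}.
    At s6: ¬(r → p) is true.
  So □¬(r → p) is true at s6.
Satisfying worlds: {s3, s6}

s3, s6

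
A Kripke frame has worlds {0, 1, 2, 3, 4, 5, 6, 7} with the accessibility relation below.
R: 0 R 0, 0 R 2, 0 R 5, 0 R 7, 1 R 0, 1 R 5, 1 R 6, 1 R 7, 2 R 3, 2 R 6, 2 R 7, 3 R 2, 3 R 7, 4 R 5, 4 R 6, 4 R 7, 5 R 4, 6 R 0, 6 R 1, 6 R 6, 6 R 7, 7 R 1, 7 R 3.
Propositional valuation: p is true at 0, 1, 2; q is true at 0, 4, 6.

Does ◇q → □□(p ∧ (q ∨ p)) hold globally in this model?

No

Let φ = ◇q → □□(p ∧ (q ∨ p)). Evaluate φ at each world:
  0 (successors {0, 2, 5, 7}): φ is false.
  1 (successors {0, 5, 6, 7}): φ is false.
  2 (successors {3, 6, 7}): φ is false.
  3 (successors {2, 7}): φ is true.
  4 (successors {5, 6, 7}): φ is false.
  5 (successors {4}): φ is false.
  6 (successors {0, 1, 6, 7}): φ is false.
  7 (successors {1, 3}): φ is true.
Detail at 0 (counterexample):
  At 0: ◇q is true, □□(p ∧ (q ∨ p)) is false, so ◇q → □□(p ∧ (q ∨ p)) is false.
    At 0: ◇q requires q at some successor in {0, 2, 5, 7}.
      q holds at 0, so ◇q is true at 0.
    At 0: □□(p ∧ (q ∨ p)) requires □(p ∧ (q ∨ p)) at every successor {0, 2, 5, 7}.
      □(p ∧ (q ∨ p)) fails at 0, so □□(p ∧ (q ∨ p)) is false at 0.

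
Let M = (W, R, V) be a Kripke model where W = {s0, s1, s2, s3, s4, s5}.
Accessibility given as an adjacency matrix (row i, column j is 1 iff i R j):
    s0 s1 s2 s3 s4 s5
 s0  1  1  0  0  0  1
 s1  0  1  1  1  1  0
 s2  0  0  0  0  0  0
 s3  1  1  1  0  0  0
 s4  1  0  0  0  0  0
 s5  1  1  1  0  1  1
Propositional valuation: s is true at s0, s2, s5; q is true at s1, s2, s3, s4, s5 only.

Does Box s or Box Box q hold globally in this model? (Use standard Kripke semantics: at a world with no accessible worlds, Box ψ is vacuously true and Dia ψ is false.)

No

Recall that Box ψ holds at a world iff ψ holds at every accessible world, and Dia ψ holds iff ψ holds at some accessible world.
Let φ = Box s or Box Box q. Evaluate φ at each world:
  s0 (successors {s0, s1, s5}): φ is false.
  s1 (successors {s1, s2, s3, s4}): φ is false.
  s2 (successors ∅): φ is true.
  s3 (successors {s0, s1, s2}): φ is false.
  s4 (successors {s0}): φ is true.
  s5 (successors {s0, s1, s2, s4, s5}): φ is false.
Detail at s0 (counterexample):
  At s0: Box s is false, Box Box q is false, so Box s or Box Box q is false.
    At s0: Box s requires s at every successor {s0, s1, s5}.
      s fails at s1, so Box s is false at s0.
    At s0: Box Box q requires Box q at every successor {s0, s1, s5}.
      Box q fails at s0, so Box Box q is false at s0.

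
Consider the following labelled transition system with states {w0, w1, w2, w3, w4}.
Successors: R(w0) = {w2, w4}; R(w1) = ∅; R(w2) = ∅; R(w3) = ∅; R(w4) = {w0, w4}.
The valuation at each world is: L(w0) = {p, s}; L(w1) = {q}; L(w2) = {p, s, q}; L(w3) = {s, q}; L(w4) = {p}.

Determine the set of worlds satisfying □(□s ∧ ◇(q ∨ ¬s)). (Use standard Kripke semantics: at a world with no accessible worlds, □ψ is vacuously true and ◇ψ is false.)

Recall that □ψ holds at a world iff ψ holds at every accessible world, and ◇ψ holds iff ψ holds at some accessible world.
Let φ = □(□s ∧ ◇(q ∨ ¬s)). Evaluate φ at each world:
  w0 (successors {w2, w4}): φ is false.
  w1 (successors ∅): φ is true.
  w2 (successors ∅): φ is true.
  w3 (successors ∅): φ is true.
  w4 (successors {w0, w4}): φ is false.
For instance, at w0:
  At w0: □(□s ∧ ◇(q ∨ ¬s)) requires □s ∧ ◇(q ∨ ¬s) at every successor {w2, w4}.
    □s ∧ ◇(q ∨ ¬s) fails at w2, so □(□s ∧ ◇(q ∨ ¬s)) is false at w0.
      At w2: □s is true, ◇(q ∨ ¬s) is false, so □s ∧ ◇(q ∨ ¬s) is false.
Satisfying worlds: {w1, w2, w3}

w1, w2, w3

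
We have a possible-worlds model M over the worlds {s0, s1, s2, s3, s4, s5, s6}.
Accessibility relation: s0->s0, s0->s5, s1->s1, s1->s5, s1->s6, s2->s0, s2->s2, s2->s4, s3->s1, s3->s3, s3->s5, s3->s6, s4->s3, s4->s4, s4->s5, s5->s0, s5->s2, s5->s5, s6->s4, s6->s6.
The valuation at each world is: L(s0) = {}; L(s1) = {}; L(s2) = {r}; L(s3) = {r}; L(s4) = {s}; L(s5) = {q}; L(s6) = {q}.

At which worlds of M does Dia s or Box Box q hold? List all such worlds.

s2, s4, s6

Let φ = Dia s or Box Box q. Evaluate φ at each world:
  s0 (successors {s0, s5}): φ is false.
  s1 (successors {s1, s5, s6}): φ is false.
  s2 (successors {s0, s2, s4}): φ is true.
  s3 (successors {s1, s3, s5, s6}): φ is false.
  s4 (successors {s3, s4, s5}): φ is true.
  s5 (successors {s0, s2, s5}): φ is false.
  s6 (successors {s4, s6}): φ is true.
For instance, at s5:
  At s5: Dia s is false, Box Box q is false, so Dia s or Box Box q is false.
    At s5: Dia s requires s at some successor in {s0, s2, s5}.
      At s0: s is false.
      At s2: s is false.
      At s5: s is false.
    So Dia s is false at s5.
    At s5: Box Box q requires Box q at every successor {s0, s2, s5}.
      Box q fails at s0, so Box Box q is false at s5.
Satisfying worlds: {s2, s4, s6}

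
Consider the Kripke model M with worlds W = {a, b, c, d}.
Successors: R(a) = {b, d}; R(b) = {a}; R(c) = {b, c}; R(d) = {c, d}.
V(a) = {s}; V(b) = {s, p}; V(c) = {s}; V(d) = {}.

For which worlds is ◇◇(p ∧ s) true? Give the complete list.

Let φ = ◇◇(p ∧ s). Evaluate φ at each world:
  a (successors {b, d}): φ is false.
  b (successors {a}): φ is true.
  c (successors {b, c}): φ is true.
  d (successors {c, d}): φ is true.
For instance, at d:
  At d: ◇◇(p ∧ s) requires ◇(p ∧ s) at some successor in {c, d}.
    ◇(p ∧ s) holds at c, so ◇◇(p ∧ s) is true at d.
      At c: ◇(p ∧ s) requires p ∧ s at some successor in {b, c}.
        p ∧ s holds at b, so ◇(p ∧ s) is true at c.
Satisfying worlds: {b, c, d}

b, c, d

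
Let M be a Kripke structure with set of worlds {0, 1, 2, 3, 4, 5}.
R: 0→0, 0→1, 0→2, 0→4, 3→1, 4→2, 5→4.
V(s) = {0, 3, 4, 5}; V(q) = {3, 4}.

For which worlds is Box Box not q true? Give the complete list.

Let φ = Box Box not q. Evaluate φ at each world:
  0 (successors {0, 1, 2, 4}): φ is false.
  1 (successors ∅): φ is true.
  2 (successors ∅): φ is true.
  3 (successors {1}): φ is true.
  4 (successors {2}): φ is true.
  5 (successors {4}): φ is true.
For instance, at 5:
  At 5: Box Box not q requires Box not q at every successor {4}.
      At 4: Box not q requires not q at every successor {2}.
        At 2: not q is true.
      So Box not q is true at 4.
  So Box Box not q is true at 5.
Satisfying worlds: {1, 2, 3, 4, 5}

1, 2, 3, 4, 5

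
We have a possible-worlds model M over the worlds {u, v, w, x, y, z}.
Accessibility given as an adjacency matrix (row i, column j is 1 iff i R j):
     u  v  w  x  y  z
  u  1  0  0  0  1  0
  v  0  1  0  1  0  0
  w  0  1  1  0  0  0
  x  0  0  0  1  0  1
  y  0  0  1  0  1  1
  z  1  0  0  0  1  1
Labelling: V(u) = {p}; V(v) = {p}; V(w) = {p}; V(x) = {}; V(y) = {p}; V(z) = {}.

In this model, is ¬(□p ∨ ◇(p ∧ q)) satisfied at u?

Recall that □ψ holds at a world iff ψ holds at every accessible world, and ◇ψ holds iff ψ holds at some accessible world.
At u: □p ∨ ◇(p ∧ q) is true, so ¬(□p ∨ ◇(p ∧ q)) is false.
  At u: □p is true, ◇(p ∧ q) is false, so □p ∨ ◇(p ∧ q) is true.
    At u: □p requires p at every successor {u, y}.
      At u: p is true.
      At y: p is true.
    So □p is true at u.
    At u: ◇(p ∧ q) requires p ∧ q at some successor in {u, y}.
      At u: p ∧ q is false.
      At y: p ∧ q is false.
    So ◇(p ∧ q) is false at u.

No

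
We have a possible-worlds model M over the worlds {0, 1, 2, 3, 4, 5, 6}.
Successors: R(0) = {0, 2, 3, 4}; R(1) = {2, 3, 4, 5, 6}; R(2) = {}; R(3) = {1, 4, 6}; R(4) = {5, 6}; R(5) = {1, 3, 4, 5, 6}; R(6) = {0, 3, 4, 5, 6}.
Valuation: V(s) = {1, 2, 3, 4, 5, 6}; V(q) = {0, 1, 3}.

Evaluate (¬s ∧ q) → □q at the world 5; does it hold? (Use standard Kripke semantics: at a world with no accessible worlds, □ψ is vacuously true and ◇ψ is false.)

Yes

At 5: ¬s ∧ q is false, □q is false, so (¬s ∧ q) → □q is true.
  At 5: □q requires q at every successor {1, 3, 4, 5, 6}.
    q fails at 4, so □q is false at 5.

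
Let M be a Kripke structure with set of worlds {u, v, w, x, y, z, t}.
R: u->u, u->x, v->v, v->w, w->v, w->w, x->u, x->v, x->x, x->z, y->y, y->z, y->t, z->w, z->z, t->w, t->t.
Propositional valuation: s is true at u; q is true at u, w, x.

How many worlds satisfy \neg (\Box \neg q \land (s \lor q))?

Recall that \Box ψ holds at a world iff ψ holds at every accessible world, and \Diamond ψ holds iff ψ holds at some accessible world.
Let φ = \neg (\Box \neg q \land (s \lor q)). Evaluate φ at each world:
  u (successors {u, x}): φ is true.
  v (successors {v, w}): φ is true.
  w (successors {v, w}): φ is true.
  x (successors {u, v, x, z}): φ is true.
  y (successors {y, z, t}): φ is true.
  z (successors {w, z}): φ is true.
  t (successors {w, t}): φ is true.
For instance, at u:
  At u: \Box \neg q \land (s \lor q) is false, so \neg (\Box \neg q \land (s \lor q)) is true.
    At u: \Box \neg q is false, s \lor q is true, so \Box \neg q \land (s \lor q) is false.
      At u: \Box \neg q requires \neg q at every successor {u, x}.
        \neg q fails at u, so \Box \neg q is false at u.
Satisfying worlds: {u, v, w, x, y, z, t}

7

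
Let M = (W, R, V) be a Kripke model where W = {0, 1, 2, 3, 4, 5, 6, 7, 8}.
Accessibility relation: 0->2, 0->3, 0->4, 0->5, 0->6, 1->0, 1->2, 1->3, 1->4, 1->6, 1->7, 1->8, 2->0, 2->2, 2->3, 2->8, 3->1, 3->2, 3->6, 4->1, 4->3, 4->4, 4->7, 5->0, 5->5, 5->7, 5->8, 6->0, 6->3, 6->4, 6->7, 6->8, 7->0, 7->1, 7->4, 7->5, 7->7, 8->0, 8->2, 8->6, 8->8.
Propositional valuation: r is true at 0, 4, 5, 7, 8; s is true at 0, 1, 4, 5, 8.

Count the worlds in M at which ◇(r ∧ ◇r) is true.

8

Let φ = ◇(r ∧ ◇r). Evaluate φ at each world:
  0 (successors {2, 3, 4, 5, 6}): φ is true.
  1 (successors {0, 2, 3, 4, 6, 7, 8}): φ is true.
  2 (successors {0, 2, 3, 8}): φ is true.
  3 (successors {1, 2, 6}): φ is false.
  4 (successors {1, 3, 4, 7}): φ is true.
  5 (successors {0, 5, 7, 8}): φ is true.
  6 (successors {0, 3, 4, 7, 8}): φ is true.
  7 (successors {0, 1, 4, 5, 7}): φ is true.
  8 (successors {0, 2, 6, 8}): φ is true.
For instance, at 7:
  At 7: ◇(r ∧ ◇r) requires r ∧ ◇r at some successor in {0, 1, 4, 5, 7}.
    r ∧ ◇r holds at 0, so ◇(r ∧ ◇r) is true at 7.
      At 0: r is true, ◇r is true, so r ∧ ◇r is true.
Satisfying worlds: {0, 1, 2, 4, 5, 6, 7, 8}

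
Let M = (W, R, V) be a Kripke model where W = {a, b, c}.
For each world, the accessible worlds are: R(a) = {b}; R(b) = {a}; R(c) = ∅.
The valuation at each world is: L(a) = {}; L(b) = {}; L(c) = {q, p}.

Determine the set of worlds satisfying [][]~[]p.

a, b, c

Let φ = [][]~[]p. Evaluate φ at each world:
  a (successors {b}): φ is true.
  b (successors {a}): φ is true.
  c (successors ∅): φ is true.
For instance, at b:
  At b: [][]~[]p requires []~[]p at every successor {a}.
      At a: []~[]p requires ~[]p at every successor {b}.
        At b: ~[]p is true.
      So []~[]p is true at a.
  So [][]~[]p is true at b.
Satisfying worlds: {a, b, c}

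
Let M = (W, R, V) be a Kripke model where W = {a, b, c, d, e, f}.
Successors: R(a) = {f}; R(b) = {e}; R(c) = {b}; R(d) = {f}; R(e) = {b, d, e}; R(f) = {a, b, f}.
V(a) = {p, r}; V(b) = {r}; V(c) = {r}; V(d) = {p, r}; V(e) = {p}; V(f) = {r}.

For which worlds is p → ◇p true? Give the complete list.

Let φ = p → ◇p. Evaluate φ at each world:
  a (successors {f}): φ is false.
  b (successors {e}): φ is true.
  c (successors {b}): φ is true.
  d (successors {f}): φ is false.
  e (successors {b, d, e}): φ is true.
  f (successors {a, b, f}): φ is true.
For instance, at b:
  At b: p is false, ◇p is true, so p → ◇p is true.
    At b: ◇p requires p at some successor in {e}.
      p holds at e, so ◇p is true at b.
Satisfying worlds: {b, c, e, f}

b, c, e, f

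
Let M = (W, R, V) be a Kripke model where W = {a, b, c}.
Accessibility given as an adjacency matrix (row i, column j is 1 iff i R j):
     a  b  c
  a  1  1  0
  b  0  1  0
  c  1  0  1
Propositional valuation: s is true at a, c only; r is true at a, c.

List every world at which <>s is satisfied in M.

a, c

Recall that <>ψ holds at a world iff ψ holds at some accessible world.
Let φ = <>s. Evaluate φ at each world:
  a (successors {a, b}): φ is true.
  b (successors {b}): φ is false.
  c (successors {a, c}): φ is true.
For instance, at c:
  At c: <>s requires s at some successor in {a, c}.
    s holds at a, so <>s is true at c.
Satisfying worlds: {a, c}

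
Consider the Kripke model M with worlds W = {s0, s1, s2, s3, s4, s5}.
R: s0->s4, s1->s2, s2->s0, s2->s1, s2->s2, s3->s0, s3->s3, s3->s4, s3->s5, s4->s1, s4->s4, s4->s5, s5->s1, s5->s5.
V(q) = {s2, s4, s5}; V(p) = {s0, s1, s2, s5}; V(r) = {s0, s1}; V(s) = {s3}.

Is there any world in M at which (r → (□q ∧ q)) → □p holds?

Yes

Recall that □ψ holds at a world iff ψ holds at every accessible world, and ◇ψ holds iff ψ holds at some accessible world.
Let φ = (r → (□q ∧ q)) → □p. Evaluate φ at each world:
  s0 (successors {s4}): φ is true.
  s1 (successors {s2}): φ is true.
  s2 (successors {s0, s1, s2}): φ is true.
  s3 (successors {s0, s3, s4, s5}): φ is false.
  s4 (successors {s1, s4, s5}): φ is false.
  s5 (successors {s1, s5}): φ is true.
Detail at s0 (witness):
  At s0: r → (□q ∧ q) is false, □p is false, so (r → (□q ∧ q)) → □p is true.
    At s0: r is true, □q ∧ q is false, so r → (□q ∧ q) is false.
      At s0: □q is true, q is false, so □q ∧ q is false.
    At s0: □p requires p at every successor {s4}.
      p fails at s4, so □p is false at s0.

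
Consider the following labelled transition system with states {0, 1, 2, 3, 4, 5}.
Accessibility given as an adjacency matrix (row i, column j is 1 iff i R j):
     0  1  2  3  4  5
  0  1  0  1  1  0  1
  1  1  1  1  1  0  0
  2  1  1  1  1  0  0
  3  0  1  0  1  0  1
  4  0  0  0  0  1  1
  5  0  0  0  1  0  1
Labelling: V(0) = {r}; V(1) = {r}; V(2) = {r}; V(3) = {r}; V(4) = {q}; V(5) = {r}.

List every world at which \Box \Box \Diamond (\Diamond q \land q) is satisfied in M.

Recall that \Box ψ holds at a world iff ψ holds at every accessible world, and \Diamond ψ holds iff ψ holds at some accessible world.
Let φ = \Box \Box \Diamond (\Diamond q \land q). Evaluate φ at each world:
  0 (successors {0, 2, 3, 5}): φ is false.
  1 (successors {0, 1, 2, 3}): φ is false.
  2 (successors {0, 1, 2, 3}): φ is false.
  3 (successors {1, 3, 5}): φ is false.
  4 (successors {4, 5}): φ is false.
  5 (successors {3, 5}): φ is false.
For instance, at 2:
  At 2: \Box \Box \Diamond (\Diamond q \land q) requires \Box \Diamond (\Diamond q \land q) at every successor {0, 1, 2, 3}.
    \Box \Diamond (\Diamond q \land q) fails at 0, so \Box \Box \Diamond (\Diamond q \land q) is false at 2.
      At 0: \Box \Diamond (\Diamond q \land q) requires \Diamond (\Diamond q \land q) at every successor {0, 2, 3, 5}.
        \Diamond (\Diamond q \land q) fails at 0, so \Box \Diamond (\Diamond q \land q) is false at 0.
Satisfying worlds: none.

none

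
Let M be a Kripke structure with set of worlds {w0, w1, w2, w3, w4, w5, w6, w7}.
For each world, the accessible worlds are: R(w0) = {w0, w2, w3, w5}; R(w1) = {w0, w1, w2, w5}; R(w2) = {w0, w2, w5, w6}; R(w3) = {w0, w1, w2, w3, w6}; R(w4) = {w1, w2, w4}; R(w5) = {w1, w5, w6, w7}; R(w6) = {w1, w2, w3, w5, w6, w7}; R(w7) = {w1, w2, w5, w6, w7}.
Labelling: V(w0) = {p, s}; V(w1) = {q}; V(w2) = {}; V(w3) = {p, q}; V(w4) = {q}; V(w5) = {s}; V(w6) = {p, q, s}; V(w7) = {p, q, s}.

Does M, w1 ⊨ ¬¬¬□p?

Yes

At w1: ¬¬□p is false, so ¬¬¬□p is true.
  At w1: ¬□p is true, so ¬¬□p is false.
    At w1: □p is false, so ¬□p is true.
      At w1: □p requires p at every successor {w0, w1, w2, w5}.
        p fails at w1, so □p is false at w1.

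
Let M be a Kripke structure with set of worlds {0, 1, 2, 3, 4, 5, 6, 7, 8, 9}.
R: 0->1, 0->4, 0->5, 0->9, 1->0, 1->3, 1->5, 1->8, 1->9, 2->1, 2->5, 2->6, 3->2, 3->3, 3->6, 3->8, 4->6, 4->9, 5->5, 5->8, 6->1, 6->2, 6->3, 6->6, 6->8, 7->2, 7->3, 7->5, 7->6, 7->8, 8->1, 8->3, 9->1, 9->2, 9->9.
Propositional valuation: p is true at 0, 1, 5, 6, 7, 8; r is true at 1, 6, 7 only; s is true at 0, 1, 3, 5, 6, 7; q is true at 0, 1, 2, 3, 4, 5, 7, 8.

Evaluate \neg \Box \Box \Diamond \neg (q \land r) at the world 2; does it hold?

No

At 2: \Box \Box \Diamond \neg (q \land r) is true, so \neg \Box \Box \Diamond \neg (q \land r) is false.
  At 2: \Box \Box \Diamond \neg (q \land r) requires \Box \Diamond \neg (q \land r) at every successor {1, 5, 6}.
      At 1: \Box \Diamond \neg (q \land r) requires \Diamond \neg (q \land r) at every successor {0, 3, 5, 8, 9}.
        At 0: \Diamond \neg (q \land r) is true.
        At 3: \Diamond \neg (q \land r) is true.
        At 5: \Diamond \neg (q \land r) is true.
        At 8: \Diamond \neg (q \land r) is true.
        At 9: \Diamond \neg (q \land r) is true.
      So \Box \Diamond \neg (q \land r) is true at 1.
      At 5: \Box \Diamond \neg (q \land r) requires \Diamond \neg (q \land r) at every successor {5, 8}.
        At 5: \Diamond \neg (q \land r) is true.
        At 8: \Diamond \neg (q \land r) is true.
      So \Box \Diamond \neg (q \land r) is true at 5.
      At 6: \Box \Diamond \neg (q \land r) requires \Diamond \neg (q \land r) at every successor {1, 2, 3, 6, 8}.
        At 1: \Diamond \neg (q \land r) is true.
        At 2: \Diamond \neg (q \land r) is true.
        At 3: \Diamond \neg (q \land r) is true.
        At 6: \Diamond \neg (q \land r) is true.
        At 8: \Diamond \neg (q \land r) is true.
      So \Box \Diamond \neg (q \land r) is true at 6.
  So \Box \Box \Diamond \neg (q \land r) is true at 2.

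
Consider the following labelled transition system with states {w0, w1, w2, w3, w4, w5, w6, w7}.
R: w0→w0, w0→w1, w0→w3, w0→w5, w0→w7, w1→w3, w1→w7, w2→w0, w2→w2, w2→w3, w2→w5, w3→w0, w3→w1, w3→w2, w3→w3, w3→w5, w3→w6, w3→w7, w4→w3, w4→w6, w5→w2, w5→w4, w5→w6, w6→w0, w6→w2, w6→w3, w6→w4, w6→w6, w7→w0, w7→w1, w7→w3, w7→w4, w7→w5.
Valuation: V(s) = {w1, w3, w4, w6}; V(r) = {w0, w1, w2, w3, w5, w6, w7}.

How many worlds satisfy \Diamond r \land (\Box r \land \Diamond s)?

Let φ = \Diamond r \land (\Box r \land \Diamond s). Evaluate φ at each world:
  w0 (successors {w0, w1, w3, w5, w7}): φ is true.
  w1 (successors {w3, w7}): φ is true.
  w2 (successors {w0, w2, w3, w5}): φ is true.
  w3 (successors {w0, w1, w2, w3, w5, w6, w7}): φ is true.
  w4 (successors {w3, w6}): φ is true.
  w5 (successors {w2, w4, w6}): φ is false.
  w6 (successors {w0, w2, w3, w4, w6}): φ is false.
  w7 (successors {w0, w1, w3, w4, w5}): φ is false.
For instance, at w5:
  At w5: \Diamond r is true, \Box r \land \Diamond s is false, so \Diamond r \land (\Box r \land \Diamond s) is false.
    At w5: \Diamond r requires r at some successor in {w2, w4, w6}.
      r holds at w2, so \Diamond r is true at w5.
    At w5: \Box r is false, \Diamond s is true, so \Box r \land \Diamond s is false.
      At w5: \Box r requires r at every successor {w2, w4, w6}.
        r fails at w4, so \Box r is false at w5.
      At w5: \Diamond s requires s at some successor in {w2, w4, w6}.
        s holds at w4, so \Diamond s is true at w5.
Satisfying worlds: {w0, w1, w2, w3, w4}

5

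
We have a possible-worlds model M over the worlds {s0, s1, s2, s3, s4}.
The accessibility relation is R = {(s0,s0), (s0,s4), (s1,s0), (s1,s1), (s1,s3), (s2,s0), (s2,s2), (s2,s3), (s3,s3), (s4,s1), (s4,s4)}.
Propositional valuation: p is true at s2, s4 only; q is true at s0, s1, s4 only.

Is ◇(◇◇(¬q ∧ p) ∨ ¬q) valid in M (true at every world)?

Let φ = ◇(◇◇(¬q ∧ p) ∨ ¬q). Evaluate φ at each world:
  s0 (successors {s0, s4}): φ is false.
  s1 (successors {s0, s1, s3}): φ is true.
  s2 (successors {s0, s2, s3}): φ is true.
  s3 (successors {s3}): φ is true.
  s4 (successors {s1, s4}): φ is false.
Detail at s0 (counterexample):
  At s0: ◇(◇◇(¬q ∧ p) ∨ ¬q) requires ◇◇(¬q ∧ p) ∨ ¬q at some successor in {s0, s4}.
    At s0: ◇◇(¬q ∧ p) ∨ ¬q is false.
    At s4: ◇◇(¬q ∧ p) ∨ ¬q is false.
  So ◇(◇◇(¬q ∧ p) ∨ ¬q) is false at s0.

No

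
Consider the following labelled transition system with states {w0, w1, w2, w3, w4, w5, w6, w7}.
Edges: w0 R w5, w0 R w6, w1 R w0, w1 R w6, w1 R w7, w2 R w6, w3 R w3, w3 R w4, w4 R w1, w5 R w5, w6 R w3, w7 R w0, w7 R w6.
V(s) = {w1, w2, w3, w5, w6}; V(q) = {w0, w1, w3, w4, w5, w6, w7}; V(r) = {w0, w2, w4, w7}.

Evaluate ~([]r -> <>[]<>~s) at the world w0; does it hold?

At w0: []r -> <>[]<>~s is true, so ~([]r -> <>[]<>~s) is false.
  At w0: []r is false, <>[]<>~s is true, so []r -> <>[]<>~s is true.
    At w0: []r requires r at every successor {w5, w6}.
      r fails at w5, so []r is false at w0.
    At w0: <>[]<>~s requires []<>~s at some successor in {w5, w6}.
      []<>~s holds at w6, so <>[]<>~s is true at w0.

No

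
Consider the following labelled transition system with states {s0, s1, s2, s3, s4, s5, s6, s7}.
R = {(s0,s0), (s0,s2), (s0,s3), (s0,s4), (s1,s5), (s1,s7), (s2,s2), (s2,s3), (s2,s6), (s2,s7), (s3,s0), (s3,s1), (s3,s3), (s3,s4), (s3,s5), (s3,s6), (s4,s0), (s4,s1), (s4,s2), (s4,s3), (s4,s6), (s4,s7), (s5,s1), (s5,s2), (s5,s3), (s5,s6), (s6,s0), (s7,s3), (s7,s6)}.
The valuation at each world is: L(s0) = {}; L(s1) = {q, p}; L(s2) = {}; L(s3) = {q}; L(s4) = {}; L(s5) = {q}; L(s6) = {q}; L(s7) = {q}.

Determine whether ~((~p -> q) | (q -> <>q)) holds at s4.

Recall that <>ψ holds at a world iff ψ holds at some accessible world.
At s4: (~p -> q) | (q -> <>q) is true, so ~((~p -> q) | (q -> <>q)) is false.
  At s4: ~p -> q is false, q -> <>q is true, so (~p -> q) | (q -> <>q) is true.
    At s4: q is false, <>q is true, so q -> <>q is true.
      At s4: <>q requires q at some successor in {s0, s1, s2, s3, s6, s7}.
        q holds at s1, so <>q is true at s4.

No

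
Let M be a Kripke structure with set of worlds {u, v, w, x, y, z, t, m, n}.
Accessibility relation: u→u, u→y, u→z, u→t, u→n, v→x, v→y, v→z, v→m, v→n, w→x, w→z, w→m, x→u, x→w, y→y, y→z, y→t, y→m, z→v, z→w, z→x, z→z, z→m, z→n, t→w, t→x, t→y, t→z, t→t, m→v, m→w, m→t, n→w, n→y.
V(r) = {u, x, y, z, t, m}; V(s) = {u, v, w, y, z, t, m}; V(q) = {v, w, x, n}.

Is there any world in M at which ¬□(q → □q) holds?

Recall that □ψ holds at a world iff ψ holds at every accessible world, and ◇ψ holds iff ψ holds at some accessible world.
Let φ = ¬□(q → □q). Evaluate φ at each world:
  u (successors {u, y, z, t, n}): φ is true.
  v (successors {x, y, z, m, n}): φ is true.
  w (successors {x, z, m}): φ is true.
  x (successors {u, w}): φ is true.
  y (successors {y, z, t, m}): φ is false.
  z (successors {v, w, x, z, m, n}): φ is true.
  t (successors {w, x, y, z, t}): φ is true.
  m (successors {v, w, t}): φ is true.
  n (successors {w, y}): φ is true.
Detail at u (witness):
  At u: □(q → □q) is false, so ¬□(q → □q) is true.
    At u: □(q → □q) requires q → □q at every successor {u, y, z, t, n}.
      q → □q fails at n, so □(q → □q) is false at u.

Yes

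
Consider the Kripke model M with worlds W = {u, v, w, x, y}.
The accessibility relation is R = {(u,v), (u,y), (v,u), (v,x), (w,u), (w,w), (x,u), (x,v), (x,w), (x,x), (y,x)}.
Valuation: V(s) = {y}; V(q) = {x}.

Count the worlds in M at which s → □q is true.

Let φ = s → □q. Evaluate φ at each world:
  u (successors {v, y}): φ is true.
  v (successors {u, x}): φ is true.
  w (successors {u, w}): φ is true.
  x (successors {u, v, w, x}): φ is true.
  y (successors {x}): φ is true.
For instance, at u:
  At u: s is false, □q is false, so s → □q is true.
    At u: □q requires q at every successor {v, y}.
      q fails at v, so □q is false at u.
Satisfying worlds: {u, v, w, x, y}

5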